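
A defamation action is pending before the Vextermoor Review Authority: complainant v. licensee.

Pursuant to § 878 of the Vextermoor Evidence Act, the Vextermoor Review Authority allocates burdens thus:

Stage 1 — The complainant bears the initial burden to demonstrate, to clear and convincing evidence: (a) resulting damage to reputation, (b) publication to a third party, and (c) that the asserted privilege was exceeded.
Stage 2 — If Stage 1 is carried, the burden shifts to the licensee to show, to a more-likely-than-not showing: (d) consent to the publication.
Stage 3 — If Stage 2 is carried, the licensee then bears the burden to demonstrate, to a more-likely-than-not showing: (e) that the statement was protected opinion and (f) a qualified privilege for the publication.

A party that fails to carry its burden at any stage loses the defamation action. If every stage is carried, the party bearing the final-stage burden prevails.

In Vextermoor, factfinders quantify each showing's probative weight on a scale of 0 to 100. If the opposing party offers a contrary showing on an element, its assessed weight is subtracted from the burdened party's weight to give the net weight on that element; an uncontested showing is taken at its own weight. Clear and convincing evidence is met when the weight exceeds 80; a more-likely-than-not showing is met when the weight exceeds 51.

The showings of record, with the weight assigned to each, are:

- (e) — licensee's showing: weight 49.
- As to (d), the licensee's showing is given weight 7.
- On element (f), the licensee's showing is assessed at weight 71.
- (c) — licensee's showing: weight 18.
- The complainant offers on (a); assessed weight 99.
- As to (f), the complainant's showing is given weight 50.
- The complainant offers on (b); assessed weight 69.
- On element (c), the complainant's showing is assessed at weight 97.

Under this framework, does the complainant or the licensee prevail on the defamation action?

Stage 1 (complainant, clear and convincing evidence, weight exceeds 80): (a) 99 > 80 — meets; (b) 69 ≤ 80 — fails; (c) net 97−18=79 ≤ 80 — fails.
  The complainant does not carry Stage 1.
The analysis ends at Stage 1; the licensee prevails.

licensee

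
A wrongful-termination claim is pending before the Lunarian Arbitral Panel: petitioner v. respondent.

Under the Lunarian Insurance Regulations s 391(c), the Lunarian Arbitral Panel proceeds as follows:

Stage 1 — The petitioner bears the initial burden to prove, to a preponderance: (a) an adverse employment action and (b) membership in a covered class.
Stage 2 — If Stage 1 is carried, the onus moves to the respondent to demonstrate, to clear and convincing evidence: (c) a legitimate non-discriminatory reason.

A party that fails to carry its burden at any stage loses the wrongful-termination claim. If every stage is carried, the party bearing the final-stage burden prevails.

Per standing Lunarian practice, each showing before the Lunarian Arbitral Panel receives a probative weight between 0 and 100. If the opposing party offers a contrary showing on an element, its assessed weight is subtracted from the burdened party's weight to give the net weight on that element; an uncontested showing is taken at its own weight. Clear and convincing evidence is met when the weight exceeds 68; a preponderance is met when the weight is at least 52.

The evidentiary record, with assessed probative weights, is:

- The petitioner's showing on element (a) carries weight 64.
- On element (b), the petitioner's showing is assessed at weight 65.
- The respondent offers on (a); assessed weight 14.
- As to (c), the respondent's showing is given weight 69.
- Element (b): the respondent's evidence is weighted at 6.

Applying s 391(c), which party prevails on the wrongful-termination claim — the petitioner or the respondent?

Stage 1 (petitioner, a preponderance, weight is at least 52): (a) net 64−14=50 < 52 — fails; (b) net 65−6=59 ≥ 52 — meets.
  Stage 1 not carried; the petitioner fails its burden.
The respondent prevails.

respondent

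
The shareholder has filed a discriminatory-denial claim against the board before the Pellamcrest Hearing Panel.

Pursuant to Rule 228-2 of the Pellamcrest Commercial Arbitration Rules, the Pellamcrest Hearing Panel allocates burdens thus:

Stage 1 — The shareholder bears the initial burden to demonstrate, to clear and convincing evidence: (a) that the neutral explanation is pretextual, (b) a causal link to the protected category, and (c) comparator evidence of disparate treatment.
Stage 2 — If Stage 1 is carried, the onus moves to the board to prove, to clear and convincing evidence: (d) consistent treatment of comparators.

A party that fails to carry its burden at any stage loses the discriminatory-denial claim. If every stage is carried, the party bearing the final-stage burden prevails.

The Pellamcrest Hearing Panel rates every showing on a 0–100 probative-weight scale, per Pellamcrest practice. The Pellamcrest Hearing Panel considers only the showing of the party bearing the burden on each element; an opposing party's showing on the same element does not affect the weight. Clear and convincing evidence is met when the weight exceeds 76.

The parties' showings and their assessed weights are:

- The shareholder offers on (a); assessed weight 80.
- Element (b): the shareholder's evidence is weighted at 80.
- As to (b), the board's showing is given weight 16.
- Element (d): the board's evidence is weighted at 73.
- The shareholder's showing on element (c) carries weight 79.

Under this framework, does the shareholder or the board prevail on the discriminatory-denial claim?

shareholder

Stage 1 (shareholder, clear and convincing evidence, weight exceeds 76): (a) 80 > 76 — meets; (b) 80 (board's 16 disregarded) > 76 — meets; (c) 79 > 76 — meets.
  Stage 1 carried; the burden shifts to the board.
Stage 2 (board, clear and convincing evidence, weight exceeds 76): (d) 73 ≤ 76 — fails.
  Stage 2 not carried; the board fails its burden.
The shareholder prevails.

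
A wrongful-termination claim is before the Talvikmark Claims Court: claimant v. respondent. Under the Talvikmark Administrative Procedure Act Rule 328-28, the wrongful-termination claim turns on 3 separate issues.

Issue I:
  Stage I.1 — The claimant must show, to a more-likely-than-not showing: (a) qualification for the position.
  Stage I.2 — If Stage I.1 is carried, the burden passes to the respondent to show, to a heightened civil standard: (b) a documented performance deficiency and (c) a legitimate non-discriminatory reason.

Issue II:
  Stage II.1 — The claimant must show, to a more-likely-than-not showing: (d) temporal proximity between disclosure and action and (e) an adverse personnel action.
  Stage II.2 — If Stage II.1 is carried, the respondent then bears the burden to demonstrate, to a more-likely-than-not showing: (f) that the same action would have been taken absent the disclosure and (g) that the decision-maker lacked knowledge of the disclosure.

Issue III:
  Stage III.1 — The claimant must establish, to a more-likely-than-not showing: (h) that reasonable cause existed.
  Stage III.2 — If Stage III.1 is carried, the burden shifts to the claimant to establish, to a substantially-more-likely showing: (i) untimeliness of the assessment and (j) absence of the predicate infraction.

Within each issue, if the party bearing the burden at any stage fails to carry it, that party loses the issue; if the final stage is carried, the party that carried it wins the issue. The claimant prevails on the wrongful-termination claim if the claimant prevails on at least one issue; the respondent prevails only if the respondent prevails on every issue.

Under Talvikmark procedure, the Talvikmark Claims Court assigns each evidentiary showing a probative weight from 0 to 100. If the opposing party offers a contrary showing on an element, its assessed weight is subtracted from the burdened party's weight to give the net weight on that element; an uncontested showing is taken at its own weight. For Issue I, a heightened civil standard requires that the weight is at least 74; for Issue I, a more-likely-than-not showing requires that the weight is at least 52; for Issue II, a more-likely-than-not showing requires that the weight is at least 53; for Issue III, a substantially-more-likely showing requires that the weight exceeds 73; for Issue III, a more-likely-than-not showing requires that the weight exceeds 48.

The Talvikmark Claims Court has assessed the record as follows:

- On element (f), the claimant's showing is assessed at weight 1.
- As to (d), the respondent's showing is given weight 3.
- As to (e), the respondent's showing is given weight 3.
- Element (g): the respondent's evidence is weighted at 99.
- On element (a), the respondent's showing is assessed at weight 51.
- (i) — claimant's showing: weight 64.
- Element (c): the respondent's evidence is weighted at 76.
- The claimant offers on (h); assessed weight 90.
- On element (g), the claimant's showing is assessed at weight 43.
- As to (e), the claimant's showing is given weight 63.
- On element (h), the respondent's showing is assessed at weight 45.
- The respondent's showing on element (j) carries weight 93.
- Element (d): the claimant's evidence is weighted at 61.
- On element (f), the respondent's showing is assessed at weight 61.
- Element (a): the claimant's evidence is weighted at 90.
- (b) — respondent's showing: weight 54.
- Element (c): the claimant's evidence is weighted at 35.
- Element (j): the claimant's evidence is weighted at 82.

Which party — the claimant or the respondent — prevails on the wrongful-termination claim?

— Issue I —
Stage I.1 (claimant, a more-likely-than-not showing, weight is at least 52): (a) net 90−51=39 < 52 — fails.
  The claimant does not carry Stage I.1.
The analysis ends at Stage I.1; the respondent prevails on this issue.
— Issue II —
At Stage II.1 the claimant must meet a more-likely-than-not showing (weight is at least 53): on (d) the weight is 61 less the opposing 3 gives net 58, which does reach 53, so (d) meets the standard; on (e) the weight is 63 less the opposing 3 gives net 60, which does reach 53, so (e) meets the standard.
  Stage II.1 is satisfied; the onus moves to the respondent.
At Stage II.2 the respondent must meet a more-likely-than-not showing (weight is at least 53): on (f) the weight is 61 less the opposing 1 gives net 60, which does reach 53, so (f) meets the standard; on (g) the weight is 99 less the opposing 43 gives net 56, ≥ 53, so (g) meets the standard.
  Stage II.2 carried; the final stage is satisfied.
Every stage carried; the respondent prevails on this issue.
— Issue III —
Stage III.1 — burden on claimant; standard: a more-likely-than-not showing (weight exceeds 48).
    (h): 90 − 45 = 45 ≤ 48 [not met]
  Not every element is met, so the claimant fails to carry Stage III.1.
The analysis ends at Stage III.1; the respondent prevails on this issue.
Per-issue: Issue I → respondent; Issue II → respondent; Issue III → respondent. The claimant must prevail on at least one issue; overall, the respondent prevails.

respondent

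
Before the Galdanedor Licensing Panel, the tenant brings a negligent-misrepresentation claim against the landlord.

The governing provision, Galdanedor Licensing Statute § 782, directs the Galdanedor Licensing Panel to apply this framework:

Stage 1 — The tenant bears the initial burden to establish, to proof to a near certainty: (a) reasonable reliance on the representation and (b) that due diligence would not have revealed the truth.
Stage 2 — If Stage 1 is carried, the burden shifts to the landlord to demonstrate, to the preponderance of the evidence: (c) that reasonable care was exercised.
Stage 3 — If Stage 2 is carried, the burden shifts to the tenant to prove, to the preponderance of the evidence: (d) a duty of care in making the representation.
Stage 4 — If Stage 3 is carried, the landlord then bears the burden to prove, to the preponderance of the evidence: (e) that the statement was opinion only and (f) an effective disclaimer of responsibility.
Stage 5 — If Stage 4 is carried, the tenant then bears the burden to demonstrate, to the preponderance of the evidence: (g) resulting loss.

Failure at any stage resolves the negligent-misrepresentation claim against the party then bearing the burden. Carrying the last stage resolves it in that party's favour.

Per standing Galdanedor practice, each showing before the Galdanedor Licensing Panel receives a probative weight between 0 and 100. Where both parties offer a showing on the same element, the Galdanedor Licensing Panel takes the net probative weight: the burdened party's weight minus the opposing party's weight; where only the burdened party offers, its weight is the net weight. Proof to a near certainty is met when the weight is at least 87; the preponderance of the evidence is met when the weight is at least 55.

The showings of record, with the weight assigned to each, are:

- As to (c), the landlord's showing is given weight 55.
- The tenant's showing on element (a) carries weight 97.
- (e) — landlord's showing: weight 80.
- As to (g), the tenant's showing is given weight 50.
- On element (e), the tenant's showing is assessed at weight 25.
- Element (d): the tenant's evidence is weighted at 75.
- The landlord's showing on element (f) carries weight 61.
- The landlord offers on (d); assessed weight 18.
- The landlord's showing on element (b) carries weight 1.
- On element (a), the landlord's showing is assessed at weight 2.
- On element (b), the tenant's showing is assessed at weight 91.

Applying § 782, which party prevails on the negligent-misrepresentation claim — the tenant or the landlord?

landlord

Stage 1 — burden on tenant; standard: proof to a near certainty (weight is at least 87).
    (a): 97 − 2 = 95 ≥ 87 [met]
    (b): 91 − 1 = 90 ≥ 87 [met]
  The tenant carries Stage 1; the landlord now bears the burden.
Stage 2 — burden on landlord; standard: the preponderance of the evidence (weight is at least 55).
    (c): 55 ≥ 55 [met]
  Stage 2 carried; the burden shifts to the tenant.
Stage 3 — burden on tenant; standard: the preponderance of the evidence (weight is at least 55).
    (d): 75 − 18 = 57 ≥ 55 [met]
  Stage 3 is satisfied; the onus moves to the landlord.
Stage 4 — burden on landlord; standard: the preponderance of the evidence (weight is at least 55).
    (e): 80 − 25 = 55 ≥ 55 [met]
    (f): 61 ≥ 55 [met]
  Stage 4 carried; the burden shifts to the tenant.
Stage 5 — burden on tenant; standard: the preponderance of the evidence (weight is at least 55).
    (g): 50 < 55 [not met]
  The tenant does not carry Stage 5.
The analysis ends at Stage 5; the landlord prevails.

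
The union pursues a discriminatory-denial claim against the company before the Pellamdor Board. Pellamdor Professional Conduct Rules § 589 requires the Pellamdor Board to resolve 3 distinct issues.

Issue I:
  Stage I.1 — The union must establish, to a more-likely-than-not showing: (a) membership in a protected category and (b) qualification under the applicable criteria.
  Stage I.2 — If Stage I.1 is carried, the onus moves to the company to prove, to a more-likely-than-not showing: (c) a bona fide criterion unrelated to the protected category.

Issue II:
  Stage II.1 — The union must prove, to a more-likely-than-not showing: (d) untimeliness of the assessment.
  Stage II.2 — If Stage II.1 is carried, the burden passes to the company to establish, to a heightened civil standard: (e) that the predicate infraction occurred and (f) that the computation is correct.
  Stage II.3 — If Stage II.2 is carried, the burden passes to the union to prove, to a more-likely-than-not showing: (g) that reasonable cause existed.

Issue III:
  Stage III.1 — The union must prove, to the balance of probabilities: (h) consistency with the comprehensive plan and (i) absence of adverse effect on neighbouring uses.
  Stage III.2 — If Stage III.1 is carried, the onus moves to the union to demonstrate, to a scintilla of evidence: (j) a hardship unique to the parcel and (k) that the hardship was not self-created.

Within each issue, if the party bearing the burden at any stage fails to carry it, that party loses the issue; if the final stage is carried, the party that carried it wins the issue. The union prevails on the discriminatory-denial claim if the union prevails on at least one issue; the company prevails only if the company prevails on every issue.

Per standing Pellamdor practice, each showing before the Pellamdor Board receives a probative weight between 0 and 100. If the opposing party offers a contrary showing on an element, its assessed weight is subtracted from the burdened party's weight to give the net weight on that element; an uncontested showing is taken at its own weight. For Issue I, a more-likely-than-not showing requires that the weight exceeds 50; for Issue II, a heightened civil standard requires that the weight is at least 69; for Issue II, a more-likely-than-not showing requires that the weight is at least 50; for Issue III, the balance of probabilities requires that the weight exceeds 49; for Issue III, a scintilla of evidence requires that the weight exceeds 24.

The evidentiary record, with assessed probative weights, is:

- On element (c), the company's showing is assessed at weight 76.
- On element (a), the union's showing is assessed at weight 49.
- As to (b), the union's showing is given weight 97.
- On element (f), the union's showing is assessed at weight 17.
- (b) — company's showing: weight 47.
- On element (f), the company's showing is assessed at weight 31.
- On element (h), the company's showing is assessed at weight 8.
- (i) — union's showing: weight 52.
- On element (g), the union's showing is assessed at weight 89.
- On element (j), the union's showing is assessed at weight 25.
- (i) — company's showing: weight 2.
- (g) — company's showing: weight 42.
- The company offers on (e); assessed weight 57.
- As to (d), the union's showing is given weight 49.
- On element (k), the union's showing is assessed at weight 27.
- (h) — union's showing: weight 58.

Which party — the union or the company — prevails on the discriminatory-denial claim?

union

— Issue I —
Stage I.1 — burden on union; standard: a more-likely-than-not showing (weight exceeds 50).
    (a): 49 ≤ 50 [not met]
    (b): 97 − 47 = 50 ≤ 50 [not met]
  Not every element is met, so the union fails to carry Stage I.1.
The company prevails on this issue.
— Issue II —
Stage II.1 — burden on union; standard: a more-likely-than-not showing (weight is at least 50).
    (d): 49 < 50 [not met]
  The union does not carry Stage II.1.
So the company prevails on this issue.
— Issue III —
Stage III.1 (union, the balance of probabilities, weight exceeds 49): (h) net 58−8=50 > 49 — meets; (i) net 52−2=50 > 49 — meets.
  Stage III.1 carried; the burden remains with the union.
Stage III.2 (union, a scintilla of evidence, weight exceeds 24): (j) 25 > 24 — meets; (k) 27 > 24 — meets.
  Stage III.2 carried; the final stage is satisfied.
Every stage carried; the union prevails on this issue.
Per-issue: Issue I → company; Issue II → company; Issue III → union. The union must prevail on at least one issue; overall, the union prevails.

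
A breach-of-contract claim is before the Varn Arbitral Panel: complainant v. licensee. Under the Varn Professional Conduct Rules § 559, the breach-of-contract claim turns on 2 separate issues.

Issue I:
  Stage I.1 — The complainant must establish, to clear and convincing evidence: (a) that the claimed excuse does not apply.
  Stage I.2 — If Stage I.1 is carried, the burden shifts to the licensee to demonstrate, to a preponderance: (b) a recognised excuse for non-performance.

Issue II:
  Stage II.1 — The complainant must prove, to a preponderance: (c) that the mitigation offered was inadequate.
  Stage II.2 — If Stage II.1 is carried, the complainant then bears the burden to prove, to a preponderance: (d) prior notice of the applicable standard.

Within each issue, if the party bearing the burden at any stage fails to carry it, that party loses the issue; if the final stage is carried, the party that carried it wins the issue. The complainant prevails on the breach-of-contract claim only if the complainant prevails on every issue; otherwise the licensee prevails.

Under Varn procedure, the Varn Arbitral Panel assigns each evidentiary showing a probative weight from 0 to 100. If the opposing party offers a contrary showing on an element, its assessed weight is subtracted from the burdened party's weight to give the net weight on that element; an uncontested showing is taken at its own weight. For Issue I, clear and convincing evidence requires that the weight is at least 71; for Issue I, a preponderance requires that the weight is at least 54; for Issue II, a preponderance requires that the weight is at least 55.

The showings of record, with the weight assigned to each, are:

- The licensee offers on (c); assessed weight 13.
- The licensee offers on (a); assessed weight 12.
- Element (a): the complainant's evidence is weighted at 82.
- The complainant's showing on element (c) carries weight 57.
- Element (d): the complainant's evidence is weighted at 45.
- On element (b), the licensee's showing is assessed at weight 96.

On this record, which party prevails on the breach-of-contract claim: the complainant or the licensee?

licensee

— Issue I —
Stage I.1 — burden on complainant; standard: clear and convincing evidence (weight is at least 71).
    (a): 82 − 12 = 70 < 71 [not met]
  Stage I.1 not carried; the complainant fails its burden.
The licensee prevails on this issue.
— Issue II —
Stage II.1 — burden on complainant; standard: a preponderance (weight is at least 55).
    (c): 57 − 13 = 44 < 55 [not met]
  The complainant does not carry Stage II.1.
The licensee prevails on this issue.
Per-issue: Issue I → licensee; Issue II → licensee. The complainant must prevail on every issue; overall, the licensee prevails.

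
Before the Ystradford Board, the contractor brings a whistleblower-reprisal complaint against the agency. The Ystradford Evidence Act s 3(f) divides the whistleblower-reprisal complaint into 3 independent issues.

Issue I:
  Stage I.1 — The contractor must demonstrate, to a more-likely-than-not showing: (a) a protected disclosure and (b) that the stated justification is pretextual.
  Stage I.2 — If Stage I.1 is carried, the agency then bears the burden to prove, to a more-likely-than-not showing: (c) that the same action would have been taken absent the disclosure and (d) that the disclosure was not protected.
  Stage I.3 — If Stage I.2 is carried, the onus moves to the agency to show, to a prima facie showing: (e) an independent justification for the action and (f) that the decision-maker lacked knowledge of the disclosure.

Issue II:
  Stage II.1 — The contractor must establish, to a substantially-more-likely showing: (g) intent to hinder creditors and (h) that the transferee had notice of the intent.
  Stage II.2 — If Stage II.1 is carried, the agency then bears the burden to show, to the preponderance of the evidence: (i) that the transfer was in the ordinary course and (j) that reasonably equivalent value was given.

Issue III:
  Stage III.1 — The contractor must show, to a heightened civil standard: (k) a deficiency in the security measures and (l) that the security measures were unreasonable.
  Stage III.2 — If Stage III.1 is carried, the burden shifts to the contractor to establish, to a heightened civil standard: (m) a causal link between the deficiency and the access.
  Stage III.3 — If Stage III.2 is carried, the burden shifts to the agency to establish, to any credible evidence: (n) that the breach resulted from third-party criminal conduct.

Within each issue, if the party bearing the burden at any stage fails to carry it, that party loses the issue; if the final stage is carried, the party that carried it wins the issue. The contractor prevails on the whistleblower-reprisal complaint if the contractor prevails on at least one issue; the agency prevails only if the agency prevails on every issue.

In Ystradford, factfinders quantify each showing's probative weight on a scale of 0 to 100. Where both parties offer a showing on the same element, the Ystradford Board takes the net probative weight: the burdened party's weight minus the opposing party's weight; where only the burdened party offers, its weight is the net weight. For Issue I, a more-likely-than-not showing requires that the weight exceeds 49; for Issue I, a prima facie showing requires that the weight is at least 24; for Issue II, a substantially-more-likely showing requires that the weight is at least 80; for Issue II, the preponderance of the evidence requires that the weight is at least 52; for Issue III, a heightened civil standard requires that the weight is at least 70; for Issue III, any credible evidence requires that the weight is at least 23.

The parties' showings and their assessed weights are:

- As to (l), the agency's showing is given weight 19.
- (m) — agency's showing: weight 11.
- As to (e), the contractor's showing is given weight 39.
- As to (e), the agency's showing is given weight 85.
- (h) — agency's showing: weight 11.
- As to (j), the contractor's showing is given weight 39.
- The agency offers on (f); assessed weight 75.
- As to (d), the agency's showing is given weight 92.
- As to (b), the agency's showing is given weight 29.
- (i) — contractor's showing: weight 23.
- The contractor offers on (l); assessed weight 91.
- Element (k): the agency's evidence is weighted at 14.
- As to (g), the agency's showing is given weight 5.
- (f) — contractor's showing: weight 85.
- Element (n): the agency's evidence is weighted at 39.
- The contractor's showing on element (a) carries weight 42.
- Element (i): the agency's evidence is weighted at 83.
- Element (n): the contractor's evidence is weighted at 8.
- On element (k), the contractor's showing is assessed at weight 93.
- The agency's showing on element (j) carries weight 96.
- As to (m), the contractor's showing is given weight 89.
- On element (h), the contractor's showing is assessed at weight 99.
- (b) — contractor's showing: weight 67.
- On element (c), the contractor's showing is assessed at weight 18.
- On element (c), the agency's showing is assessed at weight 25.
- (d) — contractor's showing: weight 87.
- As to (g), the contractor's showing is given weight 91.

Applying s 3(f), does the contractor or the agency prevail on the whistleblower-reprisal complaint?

— Issue I —
Stage I.1 (contractor, a more-likely-than-not showing, weight exceeds 49): (a) 42 ≤ 49 — fails; (b) net 67−29=38 ≤ 49 — fails.
  The contractor does not carry Stage I.1.
The analysis ends at Stage I.1; the agency prevails on this issue.
— Issue II —
Stage II.1 (contractor, a substantially-more-likely showing, weight is at least 80): (g) net 91−5=86 ≥ 80 — meets; (h) net 99−11=88 ≥ 80 — meets.
  All elements met. The burden passes to the agency.
Stage II.2 (agency, the preponderance of the evidence, weight is at least 52): (i) net 83−23=60 ≥ 52 — meets; (j) net 96−39=57 ≥ 52 — meets.
  The agency carries the last stage.
All stages carried — the agency prevails on this issue.
— Issue III —
Stage III.1 — burden on contractor; standard: a heightened civil standard (weight is at least 70).
    (k): 93 − 14 = 79 ≥ 70 [met]
    (l): 91 − 19 = 72 ≥ 70 [met]
  Stage III.1 carried; the burden remains with the contractor.
Stage III.2 — burden on contractor; standard: a heightened civil standard (weight is at least 70).
    (m): 89 − 11 = 78 ≥ 70 [met]
  Stage III.2 is satisfied; the onus moves to the agency.
Stage III.3 — burden on agency; standard: any credible evidence (weight is at least 23).
    (n): 39 − 8 = 31 ≥ 23 [met]
  Stage III.3 carried; the final stage is satisfied.
With every stage satisfied, the agency prevails on this issue.
Per-issue: Issue I → agency; Issue II → agency; Issue III → agency. The contractor must prevail on at least one issue; overall, the agency prevails.

agency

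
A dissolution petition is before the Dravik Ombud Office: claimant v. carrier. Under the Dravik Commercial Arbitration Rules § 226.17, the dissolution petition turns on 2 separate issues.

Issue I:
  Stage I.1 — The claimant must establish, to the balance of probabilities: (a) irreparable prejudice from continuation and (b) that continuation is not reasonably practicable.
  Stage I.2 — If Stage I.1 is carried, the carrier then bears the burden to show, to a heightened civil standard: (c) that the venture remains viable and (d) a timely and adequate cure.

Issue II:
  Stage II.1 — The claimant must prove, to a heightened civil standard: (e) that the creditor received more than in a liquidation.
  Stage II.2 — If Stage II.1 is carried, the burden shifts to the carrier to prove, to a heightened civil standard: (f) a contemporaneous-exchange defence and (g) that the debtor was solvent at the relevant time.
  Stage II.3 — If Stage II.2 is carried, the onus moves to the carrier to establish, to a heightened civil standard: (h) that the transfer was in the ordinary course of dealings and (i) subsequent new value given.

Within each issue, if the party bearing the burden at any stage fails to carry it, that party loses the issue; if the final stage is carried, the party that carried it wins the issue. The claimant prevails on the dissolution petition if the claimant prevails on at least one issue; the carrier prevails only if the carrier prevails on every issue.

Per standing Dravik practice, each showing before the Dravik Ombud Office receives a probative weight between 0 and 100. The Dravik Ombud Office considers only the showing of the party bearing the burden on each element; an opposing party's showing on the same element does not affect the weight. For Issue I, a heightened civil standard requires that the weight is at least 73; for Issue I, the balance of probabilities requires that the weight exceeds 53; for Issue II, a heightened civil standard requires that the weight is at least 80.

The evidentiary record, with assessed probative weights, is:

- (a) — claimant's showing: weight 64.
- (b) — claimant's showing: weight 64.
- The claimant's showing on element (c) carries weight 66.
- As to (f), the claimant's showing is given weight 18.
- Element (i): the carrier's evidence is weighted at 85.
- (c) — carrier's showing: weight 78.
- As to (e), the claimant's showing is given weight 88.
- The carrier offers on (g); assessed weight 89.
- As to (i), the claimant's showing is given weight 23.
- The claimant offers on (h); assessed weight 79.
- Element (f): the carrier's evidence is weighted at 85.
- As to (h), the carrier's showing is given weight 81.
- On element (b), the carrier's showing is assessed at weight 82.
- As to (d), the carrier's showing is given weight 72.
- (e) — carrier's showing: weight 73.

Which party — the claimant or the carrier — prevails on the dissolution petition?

— Issue I —
Stage I.1 (claimant, the balance of probabilities, weight exceeds 53): (a) 64 > 53 — meets; (b) 64 (carrier's 82 disregarded) > 53 — meets.
  The claimant carries Stage I.1; the carrier now bears the burden.
Stage I.2 (carrier, a heightened civil standard, weight is at least 73): (c) 78 (claimant's 66 disregarded) ≥ 73 — meets; (d) 72 < 73 — fails.
  The carrier does not carry Stage I.2.
The analysis ends at Stage I.2; the claimant prevails on this issue.
— Issue II —
Stage II.1 — burden on claimant; standard: a heightened civil standard (weight is at least 80).
    (e): 88 (carrier's 73 disregarded) ≥ 80 [met]
  Stage II.1 is satisfied; the onus moves to the carrier.
Stage II.2 — burden on carrier; standard: a heightened civil standard (weight is at least 80).
    (f): 85 (claimant's 18 disregarded) ≥ 80 [met]
    (g): 89 ≥ 80 [met]
  All elements met. The carrier retains the burden for Stage II.3.
Stage II.3 — burden on carrier; standard: a heightened civil standard (weight is at least 80).
    (h): 81 (claimant's 79 disregarded) ≥ 80 [met]
    (i): 85 (claimant's 23 disregarded) ≥ 80 [met]
  Stage II.3 carried; the final stage is satisfied.
All stages carried — the carrier prevails on this issue.
Per-issue: Issue I → claimant; Issue II → carrier. The claimant must prevail on at least one issue; overall, the claimant prevails.

claimant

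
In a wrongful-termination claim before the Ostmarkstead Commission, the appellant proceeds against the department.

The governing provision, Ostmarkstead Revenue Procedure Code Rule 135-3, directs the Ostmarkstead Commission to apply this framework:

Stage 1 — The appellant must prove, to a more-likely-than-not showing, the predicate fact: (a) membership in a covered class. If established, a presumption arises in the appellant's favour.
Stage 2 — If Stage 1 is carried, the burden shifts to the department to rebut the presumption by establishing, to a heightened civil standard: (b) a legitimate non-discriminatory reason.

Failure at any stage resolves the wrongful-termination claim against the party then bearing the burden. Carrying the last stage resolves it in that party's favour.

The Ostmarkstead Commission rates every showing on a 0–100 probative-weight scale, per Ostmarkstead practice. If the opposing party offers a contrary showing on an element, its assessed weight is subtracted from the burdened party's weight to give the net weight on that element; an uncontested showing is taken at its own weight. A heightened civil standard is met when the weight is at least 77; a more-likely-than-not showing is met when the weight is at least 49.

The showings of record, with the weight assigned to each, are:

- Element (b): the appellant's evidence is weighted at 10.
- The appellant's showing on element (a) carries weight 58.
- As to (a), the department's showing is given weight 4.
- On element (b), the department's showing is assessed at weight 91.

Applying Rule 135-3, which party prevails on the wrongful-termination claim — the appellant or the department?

department

Stage 1 — burden on appellant; standard: a more-likely-than-not showing (weight is at least 49).
    (a): 58 − 4 = 54 ≥ 49 [met]
  Stage 1 carried; the burden shifts to the department.
Stage 2 — burden on department; standard: a heightened civil standard (weight is at least 77).
    (b): 91 − 10 = 81 ≥ 77 [met]
  The department carries the last stage.
With every stage satisfied, the department prevails.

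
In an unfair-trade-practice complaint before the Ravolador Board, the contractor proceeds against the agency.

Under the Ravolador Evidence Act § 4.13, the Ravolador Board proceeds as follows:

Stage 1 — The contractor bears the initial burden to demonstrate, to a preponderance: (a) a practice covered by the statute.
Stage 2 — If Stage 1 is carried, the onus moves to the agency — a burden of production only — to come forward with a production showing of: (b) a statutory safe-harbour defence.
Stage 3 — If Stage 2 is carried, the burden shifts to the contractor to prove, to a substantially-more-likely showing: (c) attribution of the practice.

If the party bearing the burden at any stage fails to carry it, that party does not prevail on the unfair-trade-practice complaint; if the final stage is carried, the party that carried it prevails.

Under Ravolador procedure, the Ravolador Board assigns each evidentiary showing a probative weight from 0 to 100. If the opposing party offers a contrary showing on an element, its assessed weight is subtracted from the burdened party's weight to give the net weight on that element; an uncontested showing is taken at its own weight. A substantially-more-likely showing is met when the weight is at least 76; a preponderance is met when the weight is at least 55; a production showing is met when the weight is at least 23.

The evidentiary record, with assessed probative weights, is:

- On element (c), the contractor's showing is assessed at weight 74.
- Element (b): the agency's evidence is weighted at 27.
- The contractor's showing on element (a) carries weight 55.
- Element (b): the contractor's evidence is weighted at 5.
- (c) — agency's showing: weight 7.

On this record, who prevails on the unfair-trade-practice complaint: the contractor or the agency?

Stage 1 — burden on contractor; standard: a preponderance (weight is at least 55).
    (a): 55 ≥ 55 [met]
  The contractor carries Stage 1; the agency now bears the burden.
Stage 2 — burden on agency; standard: a production showing (weight is at least 23).
    (b): 27 − 5 = 22 < 23 [not met]
  Stage 2 not carried; the agency fails its burden.
The contractor prevails.

contractor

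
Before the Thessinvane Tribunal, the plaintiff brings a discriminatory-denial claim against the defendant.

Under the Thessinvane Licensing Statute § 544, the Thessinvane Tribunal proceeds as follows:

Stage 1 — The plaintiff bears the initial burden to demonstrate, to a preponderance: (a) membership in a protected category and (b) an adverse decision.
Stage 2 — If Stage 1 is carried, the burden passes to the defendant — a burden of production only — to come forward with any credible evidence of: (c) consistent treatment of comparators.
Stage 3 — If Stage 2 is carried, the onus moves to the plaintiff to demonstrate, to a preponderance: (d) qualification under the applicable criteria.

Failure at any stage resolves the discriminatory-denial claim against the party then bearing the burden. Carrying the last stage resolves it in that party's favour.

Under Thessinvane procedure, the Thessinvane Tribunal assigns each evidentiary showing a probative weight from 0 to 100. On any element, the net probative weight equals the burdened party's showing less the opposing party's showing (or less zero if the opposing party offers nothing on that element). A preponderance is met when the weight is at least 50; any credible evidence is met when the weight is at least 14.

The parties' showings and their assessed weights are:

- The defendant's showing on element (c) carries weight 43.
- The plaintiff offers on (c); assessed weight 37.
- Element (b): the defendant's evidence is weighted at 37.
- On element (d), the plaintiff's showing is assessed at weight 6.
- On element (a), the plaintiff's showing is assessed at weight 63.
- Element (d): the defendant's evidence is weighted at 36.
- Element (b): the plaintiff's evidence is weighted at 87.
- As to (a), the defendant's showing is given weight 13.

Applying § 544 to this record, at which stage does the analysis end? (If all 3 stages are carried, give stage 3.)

Stage 1 — burden on plaintiff; standard: a preponderance (weight is at least 50).
    (a): 63 − 13 = 50 ≥ 50 [met]
    (b): 87 − 37 = 50 ≥ 50 [met]
  The plaintiff carries Stage 1; the defendant now bears the burden.
Stage 2 — burden on defendant; standard: any credible evidence (weight is at least 14).
    (c): 43 − 37 = 6 < 14 [not met]
  The defendant does not carry Stage 2.
The analysis ends at Stage 2; the plaintiff prevails.

stage 2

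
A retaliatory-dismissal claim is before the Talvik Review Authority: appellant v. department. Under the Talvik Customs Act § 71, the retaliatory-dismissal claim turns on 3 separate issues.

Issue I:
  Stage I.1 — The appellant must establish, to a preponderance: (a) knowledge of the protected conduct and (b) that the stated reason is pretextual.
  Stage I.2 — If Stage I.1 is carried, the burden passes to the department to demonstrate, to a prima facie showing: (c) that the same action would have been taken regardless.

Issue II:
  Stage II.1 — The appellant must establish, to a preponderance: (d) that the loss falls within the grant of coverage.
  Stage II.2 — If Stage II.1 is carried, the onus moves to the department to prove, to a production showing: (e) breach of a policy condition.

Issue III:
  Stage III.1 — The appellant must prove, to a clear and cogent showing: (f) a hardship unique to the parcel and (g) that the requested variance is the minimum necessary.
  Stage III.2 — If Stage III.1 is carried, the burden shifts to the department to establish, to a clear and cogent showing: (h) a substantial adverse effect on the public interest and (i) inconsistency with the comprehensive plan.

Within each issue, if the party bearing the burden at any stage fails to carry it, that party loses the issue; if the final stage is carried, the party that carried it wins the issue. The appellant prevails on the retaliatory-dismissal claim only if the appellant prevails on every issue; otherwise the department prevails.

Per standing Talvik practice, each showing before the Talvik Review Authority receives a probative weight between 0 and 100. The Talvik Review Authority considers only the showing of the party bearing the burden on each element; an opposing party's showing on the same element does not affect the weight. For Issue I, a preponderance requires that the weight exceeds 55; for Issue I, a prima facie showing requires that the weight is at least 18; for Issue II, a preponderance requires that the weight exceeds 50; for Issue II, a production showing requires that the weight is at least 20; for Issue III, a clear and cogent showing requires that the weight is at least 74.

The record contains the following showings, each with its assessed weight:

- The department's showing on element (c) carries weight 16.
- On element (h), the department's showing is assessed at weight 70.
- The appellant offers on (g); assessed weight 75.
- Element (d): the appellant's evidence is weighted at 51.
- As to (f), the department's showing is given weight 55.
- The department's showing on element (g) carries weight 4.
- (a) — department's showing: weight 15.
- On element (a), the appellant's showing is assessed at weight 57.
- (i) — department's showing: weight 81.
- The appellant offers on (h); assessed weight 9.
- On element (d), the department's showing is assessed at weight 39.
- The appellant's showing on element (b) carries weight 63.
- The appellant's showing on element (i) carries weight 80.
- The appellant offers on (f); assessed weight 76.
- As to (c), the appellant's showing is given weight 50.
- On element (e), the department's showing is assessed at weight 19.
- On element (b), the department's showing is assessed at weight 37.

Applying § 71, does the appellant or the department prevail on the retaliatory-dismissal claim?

— Issue I —
At Stage I.1 the appellant must meet a preponderance (weight exceeds 55): on (a) the weight is 57 (the department's 15 is given no effect), > 55, so (a) meets the standard; on (b) the weight is 63 (the department's 37 is given no effect), which does exceed 55, so (b) meets the standard.
  All elements met. The burden passes to the department.
At Stage I.2 the department must meet a prima facie showing (weight is at least 18): on (c) the weight is 16 (the appellant's 50 is given no effect), < 18, so (c) does not meet the standard.
  Not every element is met, so the department fails to carry Stage I.2.
The analysis ends at Stage I.2; the appellant prevails on this issue.
— Issue II —
Stage II.1 (appellant, a preponderance, weight exceeds 50): (d) 51 (department's 39 disregarded) > 50 — meets.
  All elements met. The burden passes to the department.
Stage II.2 (department, a production showing, weight is at least 20): (e) 19 < 20 — fails.
  The department does not carry Stage II.2.
So the appellant prevails on this issue.
— Issue III —
At Stage III.1 the appellant must meet a clear and cogent showing (weight is at least 74): on (f) the weight is 76 (the department's 55 is given no effect), ≥ 74, so (f) meets the standard; on (g) the weight is 75 (the department's 4 is given no effect), ≥ 74, so (g) meets the standard.
  All elements met. The burden passes to the department.
At Stage III.2 the department must meet a clear and cogent showing (weight is at least 74): on (h) the weight is 70 (the appellant's 9 is given no effect), which does not reach 74, so (h) does not meet the standard; on (i) the weight is 81 (the appellant's 80 is given no effect), which does reach 74, so (i) meets the standard.
  Not every element is met, so the department fails to carry Stage III.2.
So the appellant prevails on this issue.
Per-issue: Issue I → appellant; Issue II → appellant; Issue III → appellant. The appellant must prevail on every issue; overall, the appellant prevails.

appellant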